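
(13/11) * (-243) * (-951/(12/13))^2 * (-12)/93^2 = 17882720973/42284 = 422919.33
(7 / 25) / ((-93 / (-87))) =203 / 775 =0.26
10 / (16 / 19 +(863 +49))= 95 / 8672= 0.01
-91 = -91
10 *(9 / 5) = 18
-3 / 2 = -1.50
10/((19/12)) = 120/19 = 6.32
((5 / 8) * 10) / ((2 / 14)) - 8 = 143 / 4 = 35.75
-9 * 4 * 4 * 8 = -1152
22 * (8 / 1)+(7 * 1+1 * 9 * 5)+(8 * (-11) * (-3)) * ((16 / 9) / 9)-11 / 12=30157 / 108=279.23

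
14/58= 7/29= 0.24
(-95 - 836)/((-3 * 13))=931/39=23.87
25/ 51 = 0.49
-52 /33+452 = 14864 /33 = 450.42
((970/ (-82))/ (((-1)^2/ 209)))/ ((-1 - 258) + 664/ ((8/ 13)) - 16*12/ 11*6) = -3.46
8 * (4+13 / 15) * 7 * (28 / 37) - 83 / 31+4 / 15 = 1168969 / 5735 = 203.83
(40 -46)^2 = 36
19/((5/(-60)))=-228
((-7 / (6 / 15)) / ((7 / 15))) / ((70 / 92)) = -345 / 7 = -49.29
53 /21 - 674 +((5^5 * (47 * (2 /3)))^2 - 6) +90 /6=604023395764 /63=9587672948.63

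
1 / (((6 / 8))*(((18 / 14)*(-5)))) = -28 / 135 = -0.21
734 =734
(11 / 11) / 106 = 1 / 106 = 0.01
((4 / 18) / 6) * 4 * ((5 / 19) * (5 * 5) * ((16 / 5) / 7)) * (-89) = -142400 / 3591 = -39.65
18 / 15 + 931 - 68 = 4321 / 5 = 864.20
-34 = -34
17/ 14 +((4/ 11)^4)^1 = 252481/ 204974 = 1.23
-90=-90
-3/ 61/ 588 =-1/ 11956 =-0.00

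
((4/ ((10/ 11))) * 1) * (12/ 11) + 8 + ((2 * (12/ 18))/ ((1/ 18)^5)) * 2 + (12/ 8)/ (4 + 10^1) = 705440527/ 140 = 5038860.91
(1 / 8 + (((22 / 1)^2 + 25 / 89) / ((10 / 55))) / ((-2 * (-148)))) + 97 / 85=10.26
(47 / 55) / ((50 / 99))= 423 / 250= 1.69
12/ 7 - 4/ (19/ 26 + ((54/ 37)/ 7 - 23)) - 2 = -108562/ 1039899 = -0.10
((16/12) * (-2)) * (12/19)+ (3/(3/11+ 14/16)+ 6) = 13298/1919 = 6.93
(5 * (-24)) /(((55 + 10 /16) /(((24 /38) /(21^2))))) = -256 /82859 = -0.00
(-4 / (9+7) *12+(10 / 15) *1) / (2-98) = 7 / 288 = 0.02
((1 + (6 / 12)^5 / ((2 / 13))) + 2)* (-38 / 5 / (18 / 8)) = -779 / 72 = -10.82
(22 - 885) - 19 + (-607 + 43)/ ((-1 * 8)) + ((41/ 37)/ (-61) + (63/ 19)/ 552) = -6403213967/ 7890472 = -811.51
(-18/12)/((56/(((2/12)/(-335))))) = 1/75040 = 0.00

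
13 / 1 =13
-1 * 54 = -54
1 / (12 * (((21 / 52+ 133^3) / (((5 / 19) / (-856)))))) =-13 / 1193814795768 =-0.00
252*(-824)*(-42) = 8721216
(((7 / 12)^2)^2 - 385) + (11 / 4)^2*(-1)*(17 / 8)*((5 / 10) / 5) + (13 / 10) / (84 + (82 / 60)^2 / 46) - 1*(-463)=530860116959 / 6937151040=76.52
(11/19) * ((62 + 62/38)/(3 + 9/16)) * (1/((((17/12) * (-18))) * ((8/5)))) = -88660/349809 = -0.25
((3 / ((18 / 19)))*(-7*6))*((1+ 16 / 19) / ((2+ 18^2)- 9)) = -245 / 317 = -0.77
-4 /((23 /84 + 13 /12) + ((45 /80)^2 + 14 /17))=-121856 /76071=-1.60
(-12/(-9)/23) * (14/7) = 8/69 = 0.12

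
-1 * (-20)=20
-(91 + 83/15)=-1448/15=-96.53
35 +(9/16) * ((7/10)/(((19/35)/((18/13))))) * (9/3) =150227/3952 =38.01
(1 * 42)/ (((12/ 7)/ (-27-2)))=-1421/ 2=-710.50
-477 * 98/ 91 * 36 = -240408/ 13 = -18492.92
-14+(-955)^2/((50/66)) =1203859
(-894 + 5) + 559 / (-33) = -29896 / 33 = -905.94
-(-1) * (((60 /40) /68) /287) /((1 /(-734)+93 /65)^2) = 1707183075 /45382807034222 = 0.00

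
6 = 6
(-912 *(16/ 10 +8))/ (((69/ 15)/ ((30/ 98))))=-656640/ 1127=-582.64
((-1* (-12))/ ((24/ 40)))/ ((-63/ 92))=-1840/ 63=-29.21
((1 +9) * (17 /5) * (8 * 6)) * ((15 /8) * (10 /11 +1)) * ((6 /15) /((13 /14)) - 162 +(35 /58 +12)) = -3608848026 /4147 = -870231.02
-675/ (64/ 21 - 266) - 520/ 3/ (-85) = 1297213/ 281622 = 4.61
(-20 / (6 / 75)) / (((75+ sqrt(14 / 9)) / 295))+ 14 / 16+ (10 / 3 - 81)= -1288026073 / 1214664+ 221250* sqrt(14) / 50611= -1044.04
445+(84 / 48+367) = 3255 / 4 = 813.75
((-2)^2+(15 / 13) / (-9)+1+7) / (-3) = -3.96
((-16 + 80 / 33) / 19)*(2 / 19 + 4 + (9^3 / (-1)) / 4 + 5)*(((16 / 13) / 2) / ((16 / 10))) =47.58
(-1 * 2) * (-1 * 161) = 322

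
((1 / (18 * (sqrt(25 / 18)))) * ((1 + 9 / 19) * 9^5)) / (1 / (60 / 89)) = 3306744 * sqrt(2) / 1691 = 2765.49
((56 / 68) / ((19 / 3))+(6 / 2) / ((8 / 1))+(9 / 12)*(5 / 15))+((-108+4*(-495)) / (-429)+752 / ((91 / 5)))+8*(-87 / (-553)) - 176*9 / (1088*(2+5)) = 9806579719 / 204340136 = 47.99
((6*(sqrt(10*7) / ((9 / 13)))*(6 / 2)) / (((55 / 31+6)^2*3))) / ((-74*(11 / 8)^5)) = -409370624*sqrt(70) / 1038294347541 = -0.00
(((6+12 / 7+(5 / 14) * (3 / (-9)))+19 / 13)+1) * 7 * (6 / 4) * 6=16473 / 26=633.58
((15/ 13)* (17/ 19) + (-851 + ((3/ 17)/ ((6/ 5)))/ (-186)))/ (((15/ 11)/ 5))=-14604418873/ 4686084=-3116.55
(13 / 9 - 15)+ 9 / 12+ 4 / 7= -3083 / 252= -12.23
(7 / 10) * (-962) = -3367 / 5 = -673.40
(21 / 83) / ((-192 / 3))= -21 / 5312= -0.00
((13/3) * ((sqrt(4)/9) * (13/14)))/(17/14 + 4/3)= 338/963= 0.35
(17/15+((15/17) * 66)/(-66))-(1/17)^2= 1073/4335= 0.25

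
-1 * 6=-6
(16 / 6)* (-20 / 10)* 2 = -32 / 3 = -10.67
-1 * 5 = -5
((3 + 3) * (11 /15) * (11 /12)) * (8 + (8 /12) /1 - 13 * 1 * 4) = -1573 /9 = -174.78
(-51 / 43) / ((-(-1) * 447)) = -17 / 6407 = -0.00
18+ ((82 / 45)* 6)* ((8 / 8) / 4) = 311 / 15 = 20.73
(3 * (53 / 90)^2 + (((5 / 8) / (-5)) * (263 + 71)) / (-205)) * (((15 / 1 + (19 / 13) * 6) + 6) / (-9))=-2960851 / 719550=-4.11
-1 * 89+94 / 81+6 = -6629 / 81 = -81.84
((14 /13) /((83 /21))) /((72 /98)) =2401 /6474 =0.37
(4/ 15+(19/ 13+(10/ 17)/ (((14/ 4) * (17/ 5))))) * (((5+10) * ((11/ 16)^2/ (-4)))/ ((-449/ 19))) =1612176049/ 12091649024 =0.13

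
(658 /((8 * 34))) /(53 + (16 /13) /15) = 64155 /1407736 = 0.05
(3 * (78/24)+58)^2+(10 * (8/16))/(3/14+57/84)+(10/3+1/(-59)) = 65121541/14160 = 4598.98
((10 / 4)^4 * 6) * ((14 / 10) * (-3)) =-7875 / 8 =-984.38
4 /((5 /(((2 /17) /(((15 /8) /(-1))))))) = -64 /1275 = -0.05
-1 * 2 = -2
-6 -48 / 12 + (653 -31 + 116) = 728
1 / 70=0.01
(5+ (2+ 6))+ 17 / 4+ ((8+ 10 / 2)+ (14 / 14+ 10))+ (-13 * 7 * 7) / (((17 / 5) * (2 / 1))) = -3565 / 68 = -52.43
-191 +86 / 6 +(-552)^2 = 913582 / 3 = 304527.33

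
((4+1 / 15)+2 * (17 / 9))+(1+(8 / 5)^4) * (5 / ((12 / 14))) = 116791 / 2250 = 51.91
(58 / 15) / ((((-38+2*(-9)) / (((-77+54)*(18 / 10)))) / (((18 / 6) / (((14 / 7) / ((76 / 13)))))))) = 114057 / 4550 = 25.07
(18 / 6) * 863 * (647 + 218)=2239485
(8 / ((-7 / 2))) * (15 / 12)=-20 / 7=-2.86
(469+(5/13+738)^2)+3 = 92220569/169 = 545683.84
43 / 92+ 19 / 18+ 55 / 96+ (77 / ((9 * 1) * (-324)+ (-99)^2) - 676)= -673.89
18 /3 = 6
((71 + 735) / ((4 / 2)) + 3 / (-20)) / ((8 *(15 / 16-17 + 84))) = 0.74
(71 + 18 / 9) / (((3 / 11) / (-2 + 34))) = 25696 / 3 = 8565.33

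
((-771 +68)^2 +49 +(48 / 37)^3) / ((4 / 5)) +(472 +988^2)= 161526463161 / 101306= 1594441.23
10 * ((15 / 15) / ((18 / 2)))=10 / 9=1.11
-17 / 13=-1.31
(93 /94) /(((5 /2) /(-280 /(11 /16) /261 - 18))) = -1740898 /224895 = -7.74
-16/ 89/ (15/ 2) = -32/ 1335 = -0.02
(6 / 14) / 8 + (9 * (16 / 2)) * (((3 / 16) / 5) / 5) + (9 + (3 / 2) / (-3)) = 12731 / 1400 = 9.09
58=58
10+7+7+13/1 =37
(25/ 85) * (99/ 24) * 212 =8745/ 34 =257.21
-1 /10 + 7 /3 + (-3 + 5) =127 /30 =4.23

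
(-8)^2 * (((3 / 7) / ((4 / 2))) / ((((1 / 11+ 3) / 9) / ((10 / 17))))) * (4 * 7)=190080 / 289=657.72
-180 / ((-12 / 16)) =240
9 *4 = 36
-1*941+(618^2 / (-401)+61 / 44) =-33383199 / 17644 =-1892.04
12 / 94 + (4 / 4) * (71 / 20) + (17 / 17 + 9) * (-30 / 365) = 195961 / 68620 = 2.86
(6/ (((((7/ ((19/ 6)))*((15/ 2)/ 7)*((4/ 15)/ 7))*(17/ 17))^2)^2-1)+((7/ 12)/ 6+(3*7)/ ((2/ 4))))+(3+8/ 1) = 1060967071183/ 22527358920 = 47.10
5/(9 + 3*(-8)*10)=-5/231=-0.02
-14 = -14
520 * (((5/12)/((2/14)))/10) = 455/3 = 151.67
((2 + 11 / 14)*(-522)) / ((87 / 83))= -9711 / 7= -1387.29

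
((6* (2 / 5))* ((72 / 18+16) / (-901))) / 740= -0.00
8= 8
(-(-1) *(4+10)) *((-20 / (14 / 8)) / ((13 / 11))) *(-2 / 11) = 320 / 13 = 24.62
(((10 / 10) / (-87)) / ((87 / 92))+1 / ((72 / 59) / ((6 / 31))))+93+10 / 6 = 94.81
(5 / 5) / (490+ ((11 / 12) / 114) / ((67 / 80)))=11457 / 5614040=0.00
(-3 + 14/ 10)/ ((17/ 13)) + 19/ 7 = 887/ 595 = 1.49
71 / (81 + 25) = 71 / 106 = 0.67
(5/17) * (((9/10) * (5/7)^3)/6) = 375/23324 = 0.02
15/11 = 1.36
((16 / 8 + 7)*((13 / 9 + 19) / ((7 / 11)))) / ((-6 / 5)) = -5060 / 21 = -240.95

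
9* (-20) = -180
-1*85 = -85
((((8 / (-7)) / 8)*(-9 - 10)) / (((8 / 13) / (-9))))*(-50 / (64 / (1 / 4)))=55575 / 7168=7.75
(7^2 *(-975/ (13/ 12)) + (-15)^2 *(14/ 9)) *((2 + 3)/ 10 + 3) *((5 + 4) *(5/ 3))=-2296875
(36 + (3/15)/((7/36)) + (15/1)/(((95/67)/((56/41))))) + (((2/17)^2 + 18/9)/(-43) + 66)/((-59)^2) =60737395917528/1179439921555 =51.50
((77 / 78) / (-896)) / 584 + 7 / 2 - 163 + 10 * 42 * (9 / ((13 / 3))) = 4156136437 / 5830656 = 712.81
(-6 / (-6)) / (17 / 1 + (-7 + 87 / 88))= 88 / 967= 0.09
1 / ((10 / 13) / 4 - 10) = -26 / 255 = -0.10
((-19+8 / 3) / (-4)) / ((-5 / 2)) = -49 / 30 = -1.63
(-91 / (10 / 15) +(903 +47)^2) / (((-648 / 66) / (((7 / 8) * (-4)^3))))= 138963979 / 27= 5146814.04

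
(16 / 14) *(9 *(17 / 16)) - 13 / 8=521 / 56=9.30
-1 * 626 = -626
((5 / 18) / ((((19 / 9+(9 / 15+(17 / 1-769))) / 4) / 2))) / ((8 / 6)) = -0.00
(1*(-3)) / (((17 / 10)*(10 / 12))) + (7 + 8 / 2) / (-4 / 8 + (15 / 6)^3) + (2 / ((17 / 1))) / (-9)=-2362 / 1683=-1.40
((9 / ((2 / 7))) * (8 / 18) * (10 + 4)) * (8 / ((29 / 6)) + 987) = 193776.41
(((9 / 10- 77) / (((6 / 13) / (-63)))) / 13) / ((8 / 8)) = 15981 / 20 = 799.05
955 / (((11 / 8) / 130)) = 993200 / 11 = 90290.91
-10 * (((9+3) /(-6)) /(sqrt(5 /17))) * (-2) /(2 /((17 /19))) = -68 * sqrt(85) /19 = -33.00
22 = 22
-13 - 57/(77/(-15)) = -146/77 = -1.90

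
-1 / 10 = -0.10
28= 28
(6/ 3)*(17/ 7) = 34/ 7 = 4.86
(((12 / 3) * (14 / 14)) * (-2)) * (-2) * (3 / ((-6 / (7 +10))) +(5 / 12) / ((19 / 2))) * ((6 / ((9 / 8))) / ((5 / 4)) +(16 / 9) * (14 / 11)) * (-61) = 1520436224 / 28215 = 53887.51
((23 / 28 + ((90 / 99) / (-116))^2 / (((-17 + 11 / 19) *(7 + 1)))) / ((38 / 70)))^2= 853192601103020464225 / 372631083078110478336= 2.29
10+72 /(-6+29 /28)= -626 /139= -4.50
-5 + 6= 1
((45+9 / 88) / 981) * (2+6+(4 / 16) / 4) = 56889 / 153472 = 0.37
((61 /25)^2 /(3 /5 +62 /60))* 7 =22326 /875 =25.52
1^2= 1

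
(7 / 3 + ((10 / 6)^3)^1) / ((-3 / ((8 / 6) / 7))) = -752 / 1701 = -0.44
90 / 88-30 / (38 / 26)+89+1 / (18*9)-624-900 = -98492747 / 67716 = -1454.50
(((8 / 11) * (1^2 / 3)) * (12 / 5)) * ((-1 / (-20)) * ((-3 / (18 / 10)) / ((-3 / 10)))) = 16 / 99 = 0.16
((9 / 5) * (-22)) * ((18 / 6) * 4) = -2376 / 5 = -475.20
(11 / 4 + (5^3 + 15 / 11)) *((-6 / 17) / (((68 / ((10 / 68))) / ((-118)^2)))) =-296633415 / 216172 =-1372.21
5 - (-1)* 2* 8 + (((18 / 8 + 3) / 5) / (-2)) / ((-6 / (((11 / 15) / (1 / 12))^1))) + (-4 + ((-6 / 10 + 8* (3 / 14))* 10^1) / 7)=94873 / 4900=19.36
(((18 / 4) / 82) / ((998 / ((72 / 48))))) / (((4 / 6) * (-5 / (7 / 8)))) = -567 / 26187520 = -0.00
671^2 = 450241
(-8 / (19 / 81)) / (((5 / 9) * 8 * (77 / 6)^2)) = -26244 / 563255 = -0.05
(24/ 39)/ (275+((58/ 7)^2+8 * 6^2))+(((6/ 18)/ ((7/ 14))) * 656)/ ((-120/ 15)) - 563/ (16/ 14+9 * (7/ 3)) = -4995007643/ 62366265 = -80.09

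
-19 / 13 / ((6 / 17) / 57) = -236.04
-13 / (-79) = 13 / 79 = 0.16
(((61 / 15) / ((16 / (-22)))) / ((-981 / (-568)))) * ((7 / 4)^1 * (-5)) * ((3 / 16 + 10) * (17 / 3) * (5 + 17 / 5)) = 6468647339 / 470880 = 13737.36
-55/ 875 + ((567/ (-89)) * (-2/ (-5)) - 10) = -196419/ 15575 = -12.61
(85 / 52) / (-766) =-85 / 39832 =-0.00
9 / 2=4.50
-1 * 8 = -8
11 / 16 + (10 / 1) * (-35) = -5589 / 16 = -349.31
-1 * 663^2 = -439569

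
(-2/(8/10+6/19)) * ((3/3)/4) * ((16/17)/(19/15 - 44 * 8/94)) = 267900/1574047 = 0.17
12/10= 6/5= 1.20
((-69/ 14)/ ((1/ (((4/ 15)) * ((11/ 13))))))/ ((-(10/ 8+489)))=2024/ 892255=0.00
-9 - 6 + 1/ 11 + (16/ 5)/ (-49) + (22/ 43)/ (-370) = -12842465/ 857549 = -14.98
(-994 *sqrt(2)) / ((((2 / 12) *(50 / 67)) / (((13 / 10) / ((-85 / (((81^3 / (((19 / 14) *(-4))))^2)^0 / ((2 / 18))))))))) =11687949 *sqrt(2) / 10625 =1555.69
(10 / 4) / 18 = 5 / 36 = 0.14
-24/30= -4/5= -0.80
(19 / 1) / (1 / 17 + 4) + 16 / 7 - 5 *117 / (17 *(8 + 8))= 632725 / 131376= 4.82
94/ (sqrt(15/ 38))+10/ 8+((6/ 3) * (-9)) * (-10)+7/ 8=94 * sqrt(570)/ 15+1457/ 8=331.74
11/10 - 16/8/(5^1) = 7/10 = 0.70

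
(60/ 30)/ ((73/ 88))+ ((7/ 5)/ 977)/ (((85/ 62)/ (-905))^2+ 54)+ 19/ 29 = 30804644615937853/ 10046659722404375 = 3.07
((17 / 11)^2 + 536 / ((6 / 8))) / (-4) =-260291 / 1452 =-179.26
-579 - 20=-599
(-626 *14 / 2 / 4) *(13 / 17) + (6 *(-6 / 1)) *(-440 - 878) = 1584749 / 34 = 46610.26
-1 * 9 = -9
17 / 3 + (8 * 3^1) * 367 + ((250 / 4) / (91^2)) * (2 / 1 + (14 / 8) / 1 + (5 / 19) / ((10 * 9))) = 99845132851 / 11328408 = 8813.69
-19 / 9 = -2.11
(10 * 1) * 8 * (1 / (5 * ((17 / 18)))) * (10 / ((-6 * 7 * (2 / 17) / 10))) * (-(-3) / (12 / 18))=-10800 / 7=-1542.86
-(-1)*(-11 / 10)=-11 / 10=-1.10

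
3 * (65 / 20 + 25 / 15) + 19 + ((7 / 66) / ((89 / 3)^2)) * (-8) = 33.75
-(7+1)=-8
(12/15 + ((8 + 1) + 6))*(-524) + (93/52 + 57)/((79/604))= -7829.73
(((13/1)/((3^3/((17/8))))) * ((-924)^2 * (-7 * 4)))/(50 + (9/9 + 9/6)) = -20964944/45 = -465887.64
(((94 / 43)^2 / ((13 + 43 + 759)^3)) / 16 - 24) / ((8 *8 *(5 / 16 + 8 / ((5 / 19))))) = -96090614433791 / 7869821322308400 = -0.01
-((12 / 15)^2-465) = 11609 / 25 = 464.36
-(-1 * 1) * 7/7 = 1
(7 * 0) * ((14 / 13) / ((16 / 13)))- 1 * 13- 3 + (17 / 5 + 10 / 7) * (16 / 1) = 2144 / 35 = 61.26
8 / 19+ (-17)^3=-93339 / 19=-4912.58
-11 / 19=-0.58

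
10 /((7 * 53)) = 10 /371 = 0.03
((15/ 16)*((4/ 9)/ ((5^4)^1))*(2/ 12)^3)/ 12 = 1/ 3888000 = 0.00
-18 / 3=-6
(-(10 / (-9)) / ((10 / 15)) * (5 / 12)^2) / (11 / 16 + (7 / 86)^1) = 5375 / 14283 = 0.38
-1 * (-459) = 459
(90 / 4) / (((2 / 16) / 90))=16200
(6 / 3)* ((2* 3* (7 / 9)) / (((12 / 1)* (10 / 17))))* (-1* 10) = -119 / 9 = -13.22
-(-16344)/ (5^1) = 16344/ 5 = 3268.80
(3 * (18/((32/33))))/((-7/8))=-63.64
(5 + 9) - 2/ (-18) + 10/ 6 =142/ 9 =15.78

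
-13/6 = -2.17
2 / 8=1 / 4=0.25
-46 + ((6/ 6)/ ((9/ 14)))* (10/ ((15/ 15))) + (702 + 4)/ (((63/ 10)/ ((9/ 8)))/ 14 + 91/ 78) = 177742/ 423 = 420.19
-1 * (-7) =7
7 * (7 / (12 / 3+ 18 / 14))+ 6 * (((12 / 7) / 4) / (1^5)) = 3067 / 259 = 11.84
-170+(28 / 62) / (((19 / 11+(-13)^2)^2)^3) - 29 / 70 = -4055825567806995123238579 / 23799797950078773493920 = -170.41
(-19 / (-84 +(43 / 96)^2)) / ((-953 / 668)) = -0.16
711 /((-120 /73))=-17301 /40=-432.52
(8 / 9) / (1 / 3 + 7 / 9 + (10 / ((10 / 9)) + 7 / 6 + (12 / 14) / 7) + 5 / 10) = 49 / 656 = 0.07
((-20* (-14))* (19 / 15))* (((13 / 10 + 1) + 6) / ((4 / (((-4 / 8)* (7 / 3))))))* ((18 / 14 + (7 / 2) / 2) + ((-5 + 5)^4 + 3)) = -5182.20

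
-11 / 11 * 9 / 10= -9 / 10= -0.90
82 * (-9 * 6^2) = -26568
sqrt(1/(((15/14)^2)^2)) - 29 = -6329/225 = -28.13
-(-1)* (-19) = -19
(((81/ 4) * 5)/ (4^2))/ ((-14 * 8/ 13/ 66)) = -173745/ 3584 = -48.48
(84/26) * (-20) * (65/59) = -71.19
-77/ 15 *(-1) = 77/ 15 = 5.13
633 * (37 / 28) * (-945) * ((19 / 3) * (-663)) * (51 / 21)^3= 65227666395645 / 1372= 47542030900.62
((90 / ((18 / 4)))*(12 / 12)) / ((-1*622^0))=-20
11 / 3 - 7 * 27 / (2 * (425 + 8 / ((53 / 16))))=17345 / 5034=3.45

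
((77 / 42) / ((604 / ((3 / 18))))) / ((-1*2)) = -11 / 43488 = -0.00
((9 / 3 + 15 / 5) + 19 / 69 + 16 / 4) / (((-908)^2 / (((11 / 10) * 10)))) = 7799 / 56888016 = 0.00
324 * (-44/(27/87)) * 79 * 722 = -2620097568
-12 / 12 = -1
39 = 39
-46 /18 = -23 /9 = -2.56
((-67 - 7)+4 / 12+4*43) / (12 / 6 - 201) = -295 / 597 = -0.49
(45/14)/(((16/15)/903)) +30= 88035/32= 2751.09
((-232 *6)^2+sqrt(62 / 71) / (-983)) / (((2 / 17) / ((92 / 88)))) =189406656 / 11 - 391 *sqrt(4402) / 3070892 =17218786.90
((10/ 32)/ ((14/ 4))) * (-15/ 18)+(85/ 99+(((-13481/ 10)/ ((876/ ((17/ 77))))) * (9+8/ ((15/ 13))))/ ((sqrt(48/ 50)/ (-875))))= 8695/ 11088+1369332575 * sqrt(6)/ 693792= 4835.33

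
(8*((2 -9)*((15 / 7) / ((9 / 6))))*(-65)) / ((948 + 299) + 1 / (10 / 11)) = 52000 / 12481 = 4.17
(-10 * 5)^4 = 6250000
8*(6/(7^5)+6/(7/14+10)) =76880/16807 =4.57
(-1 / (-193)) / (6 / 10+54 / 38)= 95 / 37056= 0.00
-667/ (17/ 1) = -667/ 17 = -39.24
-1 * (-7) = 7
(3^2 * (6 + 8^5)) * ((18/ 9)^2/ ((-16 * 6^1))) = -49161/ 4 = -12290.25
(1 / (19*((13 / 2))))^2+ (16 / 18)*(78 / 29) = 12690220 / 5307783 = 2.39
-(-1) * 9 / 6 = 3 / 2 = 1.50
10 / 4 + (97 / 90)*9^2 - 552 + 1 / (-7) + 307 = -5437 / 35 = -155.34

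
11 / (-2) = -11 / 2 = -5.50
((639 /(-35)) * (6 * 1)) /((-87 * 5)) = 1278 /5075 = 0.25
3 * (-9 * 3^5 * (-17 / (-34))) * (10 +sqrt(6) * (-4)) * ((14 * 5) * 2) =-4592700 +1837080 * sqrt(6) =-92791.38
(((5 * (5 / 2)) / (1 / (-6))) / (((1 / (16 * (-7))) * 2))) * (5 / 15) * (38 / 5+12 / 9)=37520 / 3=12506.67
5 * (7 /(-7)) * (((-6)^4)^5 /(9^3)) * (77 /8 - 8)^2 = -66217718661120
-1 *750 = -750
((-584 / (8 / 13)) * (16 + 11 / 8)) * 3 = -395733 / 8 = -49466.62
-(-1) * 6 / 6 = 1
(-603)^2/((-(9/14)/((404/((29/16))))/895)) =-112835702135.17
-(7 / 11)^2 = -49 / 121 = -0.40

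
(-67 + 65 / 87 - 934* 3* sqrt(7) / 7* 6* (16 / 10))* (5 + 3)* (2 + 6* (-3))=737792 / 87 + 17215488* sqrt(7) / 35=1309848.94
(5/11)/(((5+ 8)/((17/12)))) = 85/1716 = 0.05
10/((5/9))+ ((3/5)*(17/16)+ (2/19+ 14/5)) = 6549/304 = 21.54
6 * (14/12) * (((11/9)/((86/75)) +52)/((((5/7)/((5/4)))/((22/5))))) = 7379449/2580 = 2860.25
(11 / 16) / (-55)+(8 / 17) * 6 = 3823 / 1360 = 2.81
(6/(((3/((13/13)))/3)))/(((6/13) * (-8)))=-13/8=-1.62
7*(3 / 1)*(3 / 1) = 63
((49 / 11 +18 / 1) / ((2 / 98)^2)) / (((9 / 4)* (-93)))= -257.65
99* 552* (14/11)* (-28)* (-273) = 531655488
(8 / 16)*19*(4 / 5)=38 / 5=7.60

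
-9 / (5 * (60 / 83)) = -249 / 100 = -2.49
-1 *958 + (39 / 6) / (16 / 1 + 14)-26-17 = -60047 / 60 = -1000.78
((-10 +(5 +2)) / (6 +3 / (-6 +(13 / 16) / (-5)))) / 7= -493 / 6342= -0.08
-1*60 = -60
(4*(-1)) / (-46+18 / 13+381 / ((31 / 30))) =-806 / 65305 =-0.01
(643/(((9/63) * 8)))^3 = 91185763501/512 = 178097194.34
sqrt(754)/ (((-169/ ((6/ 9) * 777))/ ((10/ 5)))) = -1036 * sqrt(754)/ 169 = -168.33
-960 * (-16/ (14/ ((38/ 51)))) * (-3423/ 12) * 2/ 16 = -495520/ 17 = -29148.24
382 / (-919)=-382 / 919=-0.42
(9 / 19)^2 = 81 / 361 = 0.22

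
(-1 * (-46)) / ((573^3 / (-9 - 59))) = -3128 / 188132517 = -0.00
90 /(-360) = -1 /4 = -0.25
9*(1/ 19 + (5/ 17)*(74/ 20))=6633/ 646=10.27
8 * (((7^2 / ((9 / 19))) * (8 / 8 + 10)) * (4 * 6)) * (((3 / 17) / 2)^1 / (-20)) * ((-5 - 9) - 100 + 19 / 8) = 9145213 / 85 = 107590.74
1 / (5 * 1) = 0.20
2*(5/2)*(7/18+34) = 3095/18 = 171.94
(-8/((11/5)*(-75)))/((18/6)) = 8/495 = 0.02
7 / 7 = 1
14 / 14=1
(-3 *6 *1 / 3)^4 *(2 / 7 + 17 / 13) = 187920 / 91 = 2065.05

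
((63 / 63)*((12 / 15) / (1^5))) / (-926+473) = -4 / 2265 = -0.00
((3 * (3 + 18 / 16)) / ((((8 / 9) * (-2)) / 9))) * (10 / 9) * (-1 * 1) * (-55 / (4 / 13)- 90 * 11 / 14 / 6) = -23767425 / 1792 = -13263.07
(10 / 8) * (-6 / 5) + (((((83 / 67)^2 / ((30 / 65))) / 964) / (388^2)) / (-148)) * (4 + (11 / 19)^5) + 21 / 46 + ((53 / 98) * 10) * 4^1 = 11079308697979543681725673 / 538113295251016651489792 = 20.59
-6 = -6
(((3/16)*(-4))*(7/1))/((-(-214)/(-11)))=231/856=0.27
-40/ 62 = -20/ 31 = -0.65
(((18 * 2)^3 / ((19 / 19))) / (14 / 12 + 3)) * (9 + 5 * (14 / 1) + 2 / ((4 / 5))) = 22814784 / 25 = 912591.36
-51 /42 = -17 /14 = -1.21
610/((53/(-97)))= -59170/53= -1116.42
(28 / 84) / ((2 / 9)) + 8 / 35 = 1.73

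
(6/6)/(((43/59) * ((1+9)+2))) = 59/516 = 0.11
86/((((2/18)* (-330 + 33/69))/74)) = -173.82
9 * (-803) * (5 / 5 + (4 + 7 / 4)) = -195129 / 4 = -48782.25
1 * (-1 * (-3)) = 3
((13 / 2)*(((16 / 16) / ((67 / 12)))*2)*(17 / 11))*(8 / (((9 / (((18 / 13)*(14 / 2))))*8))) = 2856 / 737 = 3.88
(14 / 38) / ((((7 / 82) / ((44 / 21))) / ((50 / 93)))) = 180400 / 37107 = 4.86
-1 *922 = -922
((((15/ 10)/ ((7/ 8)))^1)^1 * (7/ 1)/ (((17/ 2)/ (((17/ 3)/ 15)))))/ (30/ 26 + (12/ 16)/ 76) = 31616/ 68985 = 0.46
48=48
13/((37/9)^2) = 1053/1369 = 0.77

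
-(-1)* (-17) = -17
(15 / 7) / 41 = 15 / 287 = 0.05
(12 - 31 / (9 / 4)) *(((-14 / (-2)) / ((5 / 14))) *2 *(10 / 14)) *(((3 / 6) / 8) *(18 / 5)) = -56 / 5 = -11.20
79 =79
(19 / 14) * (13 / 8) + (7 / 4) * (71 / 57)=27995 / 6384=4.39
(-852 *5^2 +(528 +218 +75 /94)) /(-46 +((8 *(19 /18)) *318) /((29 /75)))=-56028029 /18806204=-2.98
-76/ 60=-19/ 15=-1.27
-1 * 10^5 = -100000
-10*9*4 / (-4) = 90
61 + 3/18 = 367/6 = 61.17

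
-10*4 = -40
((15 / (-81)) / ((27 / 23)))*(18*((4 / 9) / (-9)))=920 / 6561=0.14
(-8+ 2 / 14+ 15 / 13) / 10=-61 / 91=-0.67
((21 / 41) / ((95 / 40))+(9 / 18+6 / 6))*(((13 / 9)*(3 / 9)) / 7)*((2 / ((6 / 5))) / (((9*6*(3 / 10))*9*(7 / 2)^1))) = 3575 / 9275553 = 0.00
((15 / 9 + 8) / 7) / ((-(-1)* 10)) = 29 / 210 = 0.14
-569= -569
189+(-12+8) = 185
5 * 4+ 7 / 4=87 / 4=21.75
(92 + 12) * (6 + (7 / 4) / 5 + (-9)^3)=-375778 / 5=-75155.60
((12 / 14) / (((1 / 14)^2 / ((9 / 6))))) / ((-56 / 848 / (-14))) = 53424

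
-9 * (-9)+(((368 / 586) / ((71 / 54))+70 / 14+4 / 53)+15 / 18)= 578092159 / 6615354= 87.39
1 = 1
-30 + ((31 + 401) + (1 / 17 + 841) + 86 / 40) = 423371 / 340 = 1245.21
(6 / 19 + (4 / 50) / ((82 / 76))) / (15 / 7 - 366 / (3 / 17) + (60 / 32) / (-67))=-0.00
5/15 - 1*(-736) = 2209/3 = 736.33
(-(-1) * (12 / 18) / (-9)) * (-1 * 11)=22 / 27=0.81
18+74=92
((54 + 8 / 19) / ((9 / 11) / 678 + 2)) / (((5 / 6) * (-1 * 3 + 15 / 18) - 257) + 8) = -92538864 / 853466225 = -0.11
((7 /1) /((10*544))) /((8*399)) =1 /2480640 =0.00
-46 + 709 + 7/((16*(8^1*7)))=84865/128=663.01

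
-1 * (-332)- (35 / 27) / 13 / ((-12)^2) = 16780573 / 50544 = 332.00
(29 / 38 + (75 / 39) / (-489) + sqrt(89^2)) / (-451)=-21682777 / 108946266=-0.20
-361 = -361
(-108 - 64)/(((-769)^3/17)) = 2924/454756609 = 0.00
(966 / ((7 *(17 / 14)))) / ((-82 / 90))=-86940 / 697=-124.73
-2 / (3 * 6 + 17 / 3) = -6 / 71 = -0.08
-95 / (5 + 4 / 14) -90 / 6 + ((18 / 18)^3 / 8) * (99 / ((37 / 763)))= 65777 / 296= 222.22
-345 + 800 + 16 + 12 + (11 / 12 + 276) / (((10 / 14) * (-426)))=12322219 / 25560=482.09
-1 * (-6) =6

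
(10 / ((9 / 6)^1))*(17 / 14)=170 / 21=8.10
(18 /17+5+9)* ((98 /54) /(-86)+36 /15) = 3535232 /98685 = 35.82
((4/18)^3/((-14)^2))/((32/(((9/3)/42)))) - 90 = -720135359/8001504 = -90.00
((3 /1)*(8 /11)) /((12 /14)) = 28 /11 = 2.55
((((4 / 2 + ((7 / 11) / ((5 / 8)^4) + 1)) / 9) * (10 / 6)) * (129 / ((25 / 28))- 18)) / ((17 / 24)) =24451312 / 103125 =237.10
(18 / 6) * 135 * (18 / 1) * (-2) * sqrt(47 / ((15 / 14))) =-972 * sqrt(9870) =-96566.13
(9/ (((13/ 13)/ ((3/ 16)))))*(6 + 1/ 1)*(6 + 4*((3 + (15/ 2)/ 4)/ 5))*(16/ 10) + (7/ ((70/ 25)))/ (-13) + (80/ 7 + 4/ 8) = 1809501/ 9100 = 198.85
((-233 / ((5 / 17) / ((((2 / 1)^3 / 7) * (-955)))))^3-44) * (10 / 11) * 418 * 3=252748997256336086290800 / 343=736877543021388006678.72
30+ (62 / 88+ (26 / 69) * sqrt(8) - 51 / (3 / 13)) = -8373 / 44+ 52 * sqrt(2) / 69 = -189.23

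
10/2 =5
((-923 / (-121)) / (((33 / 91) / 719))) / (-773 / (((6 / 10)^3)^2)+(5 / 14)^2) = -2876300976276 / 3150868680025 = -0.91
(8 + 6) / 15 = 14 / 15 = 0.93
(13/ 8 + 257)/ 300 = 2069/ 2400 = 0.86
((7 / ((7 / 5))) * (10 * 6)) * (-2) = -600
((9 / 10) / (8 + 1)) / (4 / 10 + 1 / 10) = 0.20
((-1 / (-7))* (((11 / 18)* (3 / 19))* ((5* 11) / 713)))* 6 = 605 / 94829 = 0.01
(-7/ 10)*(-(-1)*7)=-4.90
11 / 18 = 0.61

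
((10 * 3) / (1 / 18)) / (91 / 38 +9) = 20520 / 433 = 47.39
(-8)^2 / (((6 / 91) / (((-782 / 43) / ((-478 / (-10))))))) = -11385920 / 30831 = -369.30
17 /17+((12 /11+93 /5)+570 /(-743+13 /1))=79939 /4015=19.91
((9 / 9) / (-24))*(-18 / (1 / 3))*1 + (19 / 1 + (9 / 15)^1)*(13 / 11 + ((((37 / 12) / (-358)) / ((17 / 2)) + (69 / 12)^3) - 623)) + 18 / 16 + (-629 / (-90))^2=-18240180140441 / 2169050400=-8409.29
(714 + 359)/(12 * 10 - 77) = 1073/43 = 24.95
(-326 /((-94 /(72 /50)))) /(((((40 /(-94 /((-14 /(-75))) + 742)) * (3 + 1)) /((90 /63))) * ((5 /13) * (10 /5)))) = 13.82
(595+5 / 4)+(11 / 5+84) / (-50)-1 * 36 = 279263 / 500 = 558.53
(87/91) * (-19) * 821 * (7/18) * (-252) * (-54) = -1025977428/13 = -78921340.62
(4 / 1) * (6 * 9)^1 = 216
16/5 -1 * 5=-1.80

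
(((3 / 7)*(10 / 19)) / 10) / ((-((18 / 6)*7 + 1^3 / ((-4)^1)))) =-12 / 11039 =-0.00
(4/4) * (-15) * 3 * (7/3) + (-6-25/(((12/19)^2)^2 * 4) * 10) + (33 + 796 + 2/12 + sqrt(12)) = 2 * sqrt(3) + 13493683/41472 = 328.83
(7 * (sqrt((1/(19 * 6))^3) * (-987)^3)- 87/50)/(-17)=87/850+ 747837069 * sqrt(114)/24548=325269.57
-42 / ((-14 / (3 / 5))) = 9 / 5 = 1.80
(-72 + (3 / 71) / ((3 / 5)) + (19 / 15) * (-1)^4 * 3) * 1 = -24186 / 355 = -68.13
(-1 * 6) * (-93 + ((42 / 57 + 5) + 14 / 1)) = 8352 / 19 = 439.58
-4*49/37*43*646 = -147148.32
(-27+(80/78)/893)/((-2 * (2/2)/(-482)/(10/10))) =-226609649/34827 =-6506.72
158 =158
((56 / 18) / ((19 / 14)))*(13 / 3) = 5096 / 513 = 9.93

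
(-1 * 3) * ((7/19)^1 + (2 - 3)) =36/19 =1.89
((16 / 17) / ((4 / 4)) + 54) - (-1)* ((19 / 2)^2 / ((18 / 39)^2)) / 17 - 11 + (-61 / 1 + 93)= 246913 / 2448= 100.86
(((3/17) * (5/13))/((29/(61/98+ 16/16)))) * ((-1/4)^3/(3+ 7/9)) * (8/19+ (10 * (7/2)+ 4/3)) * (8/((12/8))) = -4996575/1622963888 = -0.00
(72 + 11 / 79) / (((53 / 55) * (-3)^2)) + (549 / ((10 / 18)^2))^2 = 3163995.46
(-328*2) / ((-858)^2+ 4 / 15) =-615 / 690154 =-0.00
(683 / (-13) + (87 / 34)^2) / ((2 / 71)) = -49071721 / 30056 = -1632.68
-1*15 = -15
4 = 4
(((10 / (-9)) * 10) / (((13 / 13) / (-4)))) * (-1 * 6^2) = -1600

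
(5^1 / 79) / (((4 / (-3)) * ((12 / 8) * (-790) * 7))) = 1 / 174748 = 0.00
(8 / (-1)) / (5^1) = -8 / 5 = -1.60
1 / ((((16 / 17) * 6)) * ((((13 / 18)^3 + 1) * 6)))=1377 / 64232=0.02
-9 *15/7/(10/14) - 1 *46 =-73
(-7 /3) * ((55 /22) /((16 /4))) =-35 /24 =-1.46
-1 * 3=-3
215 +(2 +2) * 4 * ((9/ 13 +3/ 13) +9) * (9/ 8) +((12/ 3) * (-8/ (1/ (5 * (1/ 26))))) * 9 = 338.23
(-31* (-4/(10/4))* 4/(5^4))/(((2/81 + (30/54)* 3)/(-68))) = -5463936/428125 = -12.76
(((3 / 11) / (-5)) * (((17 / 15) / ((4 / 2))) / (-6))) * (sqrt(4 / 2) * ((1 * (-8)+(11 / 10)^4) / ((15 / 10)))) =-1111103 * sqrt(2) / 49500000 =-0.03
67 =67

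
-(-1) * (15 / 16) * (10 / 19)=75 / 152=0.49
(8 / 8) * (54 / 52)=27 / 26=1.04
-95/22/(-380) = 1/88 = 0.01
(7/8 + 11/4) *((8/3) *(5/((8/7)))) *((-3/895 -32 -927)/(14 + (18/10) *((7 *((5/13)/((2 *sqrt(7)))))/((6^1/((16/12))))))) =-7361493139/2540547 + 80895529 *sqrt(7)/5081094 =-2855.48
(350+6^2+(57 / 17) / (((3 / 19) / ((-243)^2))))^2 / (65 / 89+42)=40466611955601089 / 1099067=36819058306.36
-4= -4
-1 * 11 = -11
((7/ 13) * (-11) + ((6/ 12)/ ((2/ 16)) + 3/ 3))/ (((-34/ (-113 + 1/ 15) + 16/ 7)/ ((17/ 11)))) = -2244/ 4069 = -0.55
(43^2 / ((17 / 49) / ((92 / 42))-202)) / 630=-42527 / 2924685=-0.01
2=2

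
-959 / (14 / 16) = -1096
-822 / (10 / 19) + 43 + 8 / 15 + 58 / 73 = -1661632 / 1095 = -1517.47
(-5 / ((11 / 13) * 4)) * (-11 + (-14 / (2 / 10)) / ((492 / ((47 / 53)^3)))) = 26422172855 / 1611444648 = 16.40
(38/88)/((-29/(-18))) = 171/638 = 0.27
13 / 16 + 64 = 1037 / 16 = 64.81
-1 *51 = -51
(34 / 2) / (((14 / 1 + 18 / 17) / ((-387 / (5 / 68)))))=-1901331 / 320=-5941.66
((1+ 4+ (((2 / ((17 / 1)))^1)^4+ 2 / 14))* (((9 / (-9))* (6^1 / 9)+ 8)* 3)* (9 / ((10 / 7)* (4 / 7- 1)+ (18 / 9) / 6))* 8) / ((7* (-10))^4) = -0.00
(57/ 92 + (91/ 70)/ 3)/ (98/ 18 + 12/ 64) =17436/ 93265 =0.19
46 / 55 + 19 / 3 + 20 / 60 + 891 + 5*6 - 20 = 149903 / 165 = 908.50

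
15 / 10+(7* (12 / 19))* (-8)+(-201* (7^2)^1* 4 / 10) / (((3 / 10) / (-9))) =4489857 / 38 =118154.13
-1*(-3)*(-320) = -960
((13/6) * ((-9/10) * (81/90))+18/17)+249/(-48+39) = -289301/10200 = -28.36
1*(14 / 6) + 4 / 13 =103 / 39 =2.64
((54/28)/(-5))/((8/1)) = -27/560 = -0.05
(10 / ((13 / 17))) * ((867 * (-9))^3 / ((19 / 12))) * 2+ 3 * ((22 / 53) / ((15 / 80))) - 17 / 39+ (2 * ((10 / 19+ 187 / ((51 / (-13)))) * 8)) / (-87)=-26813984918449002761 / 3416751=-7847801879167.96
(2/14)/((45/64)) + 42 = 13294/315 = 42.20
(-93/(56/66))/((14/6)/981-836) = 0.13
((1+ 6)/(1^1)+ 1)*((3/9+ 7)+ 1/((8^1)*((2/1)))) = 355/6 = 59.17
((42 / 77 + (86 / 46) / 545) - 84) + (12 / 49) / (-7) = -83.49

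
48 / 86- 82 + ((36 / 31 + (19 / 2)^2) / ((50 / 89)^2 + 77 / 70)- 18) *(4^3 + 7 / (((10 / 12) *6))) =1477000634333 / 498235410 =2964.46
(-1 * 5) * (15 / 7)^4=-253125 / 2401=-105.42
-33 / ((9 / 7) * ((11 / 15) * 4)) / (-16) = 35 / 64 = 0.55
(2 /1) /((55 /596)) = 1192 /55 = 21.67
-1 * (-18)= 18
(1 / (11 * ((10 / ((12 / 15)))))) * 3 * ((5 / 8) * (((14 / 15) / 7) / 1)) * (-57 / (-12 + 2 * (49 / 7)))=-57 / 1100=-0.05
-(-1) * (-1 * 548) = -548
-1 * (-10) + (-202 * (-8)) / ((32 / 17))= 1737 / 2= 868.50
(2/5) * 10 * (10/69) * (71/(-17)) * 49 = -139160/1173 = -118.64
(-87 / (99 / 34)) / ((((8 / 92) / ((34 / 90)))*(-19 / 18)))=385526 / 3135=122.97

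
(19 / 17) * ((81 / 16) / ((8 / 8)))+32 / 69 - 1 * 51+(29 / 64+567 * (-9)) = -386427491 / 75072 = -5147.43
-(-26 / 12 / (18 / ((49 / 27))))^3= 0.01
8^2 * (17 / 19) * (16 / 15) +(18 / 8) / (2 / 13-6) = 14567 / 240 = 60.70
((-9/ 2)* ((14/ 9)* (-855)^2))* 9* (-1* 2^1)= 92109150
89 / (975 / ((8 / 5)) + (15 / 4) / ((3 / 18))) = 712 / 5055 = 0.14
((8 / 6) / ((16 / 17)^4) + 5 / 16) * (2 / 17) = 98881 / 417792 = 0.24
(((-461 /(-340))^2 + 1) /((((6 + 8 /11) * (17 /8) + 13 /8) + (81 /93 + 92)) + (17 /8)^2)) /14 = 223778522 /125062517475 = 0.00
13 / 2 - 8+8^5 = 65533 / 2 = 32766.50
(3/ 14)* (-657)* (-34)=33507/ 7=4786.71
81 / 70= 1.16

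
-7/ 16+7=105/ 16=6.56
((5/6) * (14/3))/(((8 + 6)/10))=25/9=2.78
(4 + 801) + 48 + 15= 868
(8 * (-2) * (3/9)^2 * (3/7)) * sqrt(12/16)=-8 * sqrt(3)/21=-0.66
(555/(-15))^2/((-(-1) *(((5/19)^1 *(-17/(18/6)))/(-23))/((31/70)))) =55637529/5950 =9350.85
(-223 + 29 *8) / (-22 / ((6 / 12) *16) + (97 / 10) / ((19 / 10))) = 684 / 179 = 3.82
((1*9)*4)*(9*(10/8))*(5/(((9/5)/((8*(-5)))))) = -45000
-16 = -16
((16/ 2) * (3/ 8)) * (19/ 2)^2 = 1083/ 4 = 270.75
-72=-72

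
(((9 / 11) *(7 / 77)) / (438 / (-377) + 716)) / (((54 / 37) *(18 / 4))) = 0.00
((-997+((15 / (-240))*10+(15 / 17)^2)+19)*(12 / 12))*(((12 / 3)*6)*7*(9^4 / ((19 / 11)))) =-3426419336571 / 5491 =-624006435.36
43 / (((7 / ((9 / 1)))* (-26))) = -387 / 182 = -2.13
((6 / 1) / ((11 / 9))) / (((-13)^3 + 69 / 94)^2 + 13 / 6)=1431432 / 1406499888607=0.00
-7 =-7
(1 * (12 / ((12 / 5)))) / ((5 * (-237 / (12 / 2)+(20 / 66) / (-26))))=-858 / 33901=-0.03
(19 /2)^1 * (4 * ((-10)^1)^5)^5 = -97280000000000000000000000000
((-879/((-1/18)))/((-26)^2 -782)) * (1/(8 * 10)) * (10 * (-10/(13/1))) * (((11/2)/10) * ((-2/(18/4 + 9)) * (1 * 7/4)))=-22561/11024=-2.05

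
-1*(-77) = 77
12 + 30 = 42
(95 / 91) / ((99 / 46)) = 4370 / 9009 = 0.49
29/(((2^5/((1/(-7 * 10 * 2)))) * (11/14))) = -29/3520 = -0.01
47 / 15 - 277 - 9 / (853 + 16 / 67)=-234851081 / 857505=-273.88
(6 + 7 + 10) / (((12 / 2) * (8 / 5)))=115 / 48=2.40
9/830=0.01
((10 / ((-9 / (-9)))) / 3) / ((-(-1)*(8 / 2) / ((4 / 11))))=10 / 33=0.30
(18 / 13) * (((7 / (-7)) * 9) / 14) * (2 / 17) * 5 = -0.52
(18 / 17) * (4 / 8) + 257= 4378 / 17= 257.53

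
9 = 9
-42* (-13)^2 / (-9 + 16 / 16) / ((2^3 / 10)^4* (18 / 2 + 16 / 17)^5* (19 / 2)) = 18635623125 / 7935428453888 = 0.00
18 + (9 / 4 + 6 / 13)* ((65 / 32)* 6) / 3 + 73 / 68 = 32737 / 1088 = 30.09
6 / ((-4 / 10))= -15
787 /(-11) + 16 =-611 /11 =-55.55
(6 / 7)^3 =216 / 343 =0.63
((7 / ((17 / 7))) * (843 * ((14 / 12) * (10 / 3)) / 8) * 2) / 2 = 481915 / 408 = 1181.16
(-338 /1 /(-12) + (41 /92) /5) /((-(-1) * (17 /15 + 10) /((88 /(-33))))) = -77986 /11523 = -6.77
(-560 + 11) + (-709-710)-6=-1974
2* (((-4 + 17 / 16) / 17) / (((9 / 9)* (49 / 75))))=-3525 / 6664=-0.53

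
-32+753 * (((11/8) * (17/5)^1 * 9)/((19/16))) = 2531558/95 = 26647.98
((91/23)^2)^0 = 1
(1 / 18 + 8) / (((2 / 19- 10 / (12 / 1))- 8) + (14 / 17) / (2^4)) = -187340 / 201783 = -0.93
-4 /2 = -2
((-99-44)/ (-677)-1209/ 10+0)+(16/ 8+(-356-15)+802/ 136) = -111359177/ 230180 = -483.79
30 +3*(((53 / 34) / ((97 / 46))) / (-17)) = 837333 / 28033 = 29.87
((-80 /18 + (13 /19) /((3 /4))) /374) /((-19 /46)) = 13892 /607563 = 0.02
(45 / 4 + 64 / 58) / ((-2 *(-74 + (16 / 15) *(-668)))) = 21495 / 2737136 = 0.01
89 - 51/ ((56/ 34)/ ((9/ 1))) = -5311/ 28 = -189.68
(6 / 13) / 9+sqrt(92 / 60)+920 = sqrt(345) / 15+35882 / 39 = 921.29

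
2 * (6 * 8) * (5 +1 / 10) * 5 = 2448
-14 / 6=-7 / 3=-2.33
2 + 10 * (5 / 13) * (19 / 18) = 6.06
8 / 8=1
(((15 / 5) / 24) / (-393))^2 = 1 / 9884736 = 0.00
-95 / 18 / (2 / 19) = -1805 / 36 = -50.14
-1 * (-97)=97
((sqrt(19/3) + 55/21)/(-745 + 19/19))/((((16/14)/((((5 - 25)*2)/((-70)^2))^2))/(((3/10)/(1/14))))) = -11/12759600 - sqrt(57)/9114000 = -0.00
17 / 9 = 1.89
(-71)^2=5041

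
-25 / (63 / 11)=-275 / 63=-4.37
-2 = -2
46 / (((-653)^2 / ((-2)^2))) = 184 / 426409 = 0.00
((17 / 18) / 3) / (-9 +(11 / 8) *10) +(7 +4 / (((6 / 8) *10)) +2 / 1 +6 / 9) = 26333 / 2565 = 10.27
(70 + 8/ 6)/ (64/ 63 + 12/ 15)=11235/ 286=39.28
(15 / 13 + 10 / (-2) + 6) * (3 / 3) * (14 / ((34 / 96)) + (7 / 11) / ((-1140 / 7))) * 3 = 58982329 / 230945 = 255.40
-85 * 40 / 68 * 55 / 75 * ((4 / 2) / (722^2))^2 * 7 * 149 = -57365 / 101901378246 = -0.00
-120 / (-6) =20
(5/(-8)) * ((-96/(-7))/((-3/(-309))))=-6180/7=-882.86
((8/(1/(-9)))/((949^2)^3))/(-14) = 36/5113229838218472607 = 0.00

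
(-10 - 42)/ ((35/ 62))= -92.11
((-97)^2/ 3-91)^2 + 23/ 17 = 1418930639/ 153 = 9274056.46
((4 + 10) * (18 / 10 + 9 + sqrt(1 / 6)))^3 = 36023918 * sqrt(6) / 225 + 433933416 / 125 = 3863646.07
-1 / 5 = -0.20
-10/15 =-2/3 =-0.67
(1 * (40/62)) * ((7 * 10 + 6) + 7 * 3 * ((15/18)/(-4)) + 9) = 3225/62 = 52.02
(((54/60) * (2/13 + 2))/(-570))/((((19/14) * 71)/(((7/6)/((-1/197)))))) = 67571/8330075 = 0.01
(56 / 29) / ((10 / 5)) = 28 / 29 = 0.97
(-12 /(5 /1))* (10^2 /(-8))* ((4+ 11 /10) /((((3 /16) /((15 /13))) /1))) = 12240 /13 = 941.54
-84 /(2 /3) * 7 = -882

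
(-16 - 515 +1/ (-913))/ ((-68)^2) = -121201/ 1055428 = -0.11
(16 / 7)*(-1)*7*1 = -16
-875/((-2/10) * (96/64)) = 8750/3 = 2916.67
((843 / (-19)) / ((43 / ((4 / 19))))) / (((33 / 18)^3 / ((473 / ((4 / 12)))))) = -2185056 / 43681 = -50.02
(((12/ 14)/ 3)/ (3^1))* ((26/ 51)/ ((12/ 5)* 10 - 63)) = -4/ 3213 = -0.00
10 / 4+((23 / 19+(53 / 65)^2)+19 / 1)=3752917 / 160550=23.38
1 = 1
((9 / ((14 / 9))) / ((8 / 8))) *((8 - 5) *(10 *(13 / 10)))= 3159 / 14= 225.64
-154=-154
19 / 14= 1.36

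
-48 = -48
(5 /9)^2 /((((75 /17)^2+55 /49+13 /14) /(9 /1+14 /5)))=8354990 /49356459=0.17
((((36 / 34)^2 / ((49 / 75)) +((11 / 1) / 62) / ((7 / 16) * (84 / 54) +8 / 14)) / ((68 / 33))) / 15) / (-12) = -117926094 / 23545282285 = -0.01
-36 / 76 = -0.47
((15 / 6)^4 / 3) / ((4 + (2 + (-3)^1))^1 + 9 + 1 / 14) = 4375 / 4056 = 1.08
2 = 2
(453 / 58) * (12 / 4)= 1359 / 58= 23.43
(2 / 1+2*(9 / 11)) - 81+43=-378 / 11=-34.36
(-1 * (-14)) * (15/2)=105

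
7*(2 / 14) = 1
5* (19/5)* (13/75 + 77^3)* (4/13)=2602239088/975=2668963.17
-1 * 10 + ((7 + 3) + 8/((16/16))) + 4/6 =26/3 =8.67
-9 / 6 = -3 / 2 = -1.50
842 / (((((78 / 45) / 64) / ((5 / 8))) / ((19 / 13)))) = 4799400 / 169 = 28398.82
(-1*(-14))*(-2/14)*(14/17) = -28/17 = -1.65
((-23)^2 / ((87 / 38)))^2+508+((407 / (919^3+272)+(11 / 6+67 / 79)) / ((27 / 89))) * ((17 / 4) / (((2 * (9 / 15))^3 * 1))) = 43239843021914300091107 / 801966119325029568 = 53917.29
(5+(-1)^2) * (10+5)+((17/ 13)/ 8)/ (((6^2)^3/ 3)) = 145566737/ 1617408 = 90.00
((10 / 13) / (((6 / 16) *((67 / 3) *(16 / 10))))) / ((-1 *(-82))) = 25 / 35711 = 0.00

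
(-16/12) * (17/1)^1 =-68/3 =-22.67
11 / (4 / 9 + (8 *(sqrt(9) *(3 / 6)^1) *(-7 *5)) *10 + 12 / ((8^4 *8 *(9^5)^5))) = -21563741155629406826421559296 / 8232557178971404650620497526783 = -0.00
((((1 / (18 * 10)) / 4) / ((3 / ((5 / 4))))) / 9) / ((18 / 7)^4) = 2401 / 1632586752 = 0.00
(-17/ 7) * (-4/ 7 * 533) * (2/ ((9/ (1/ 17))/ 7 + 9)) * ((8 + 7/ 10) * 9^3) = 21284289/ 70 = 304061.27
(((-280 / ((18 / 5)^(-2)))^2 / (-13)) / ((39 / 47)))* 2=-10315081728 / 4225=-2441439.46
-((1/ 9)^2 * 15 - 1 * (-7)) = -194/ 27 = -7.19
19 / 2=9.50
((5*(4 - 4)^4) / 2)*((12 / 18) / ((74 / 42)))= 0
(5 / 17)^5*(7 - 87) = -250000 / 1419857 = -0.18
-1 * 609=-609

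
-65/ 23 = -2.83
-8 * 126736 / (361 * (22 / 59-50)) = 3738712 / 66063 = 56.59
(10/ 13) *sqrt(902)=10 *sqrt(902)/ 13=23.10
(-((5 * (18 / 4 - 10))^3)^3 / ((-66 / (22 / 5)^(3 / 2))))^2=1866427320813432198822021484375 / 1179648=1582190043821065435470599.00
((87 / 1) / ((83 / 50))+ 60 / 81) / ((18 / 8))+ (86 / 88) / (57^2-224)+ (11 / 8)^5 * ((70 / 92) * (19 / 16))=454225605002027929 / 16185651285196800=28.06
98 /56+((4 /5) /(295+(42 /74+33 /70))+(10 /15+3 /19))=2.58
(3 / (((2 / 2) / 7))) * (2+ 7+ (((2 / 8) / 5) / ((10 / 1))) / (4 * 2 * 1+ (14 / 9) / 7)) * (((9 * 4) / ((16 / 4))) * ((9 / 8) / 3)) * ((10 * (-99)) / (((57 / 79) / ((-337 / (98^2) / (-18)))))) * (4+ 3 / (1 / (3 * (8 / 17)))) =-55436194341 / 3945088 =-14051.95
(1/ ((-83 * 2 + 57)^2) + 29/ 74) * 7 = 2412361/ 879194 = 2.74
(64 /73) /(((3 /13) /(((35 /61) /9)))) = 29120 /120231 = 0.24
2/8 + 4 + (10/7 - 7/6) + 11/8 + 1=1157/168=6.89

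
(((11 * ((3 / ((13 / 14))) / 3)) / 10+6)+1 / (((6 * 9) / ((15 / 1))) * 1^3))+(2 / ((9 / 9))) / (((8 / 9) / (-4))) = -1799 / 1170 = -1.54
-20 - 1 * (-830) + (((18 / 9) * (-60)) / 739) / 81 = 16161890 / 19953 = 810.00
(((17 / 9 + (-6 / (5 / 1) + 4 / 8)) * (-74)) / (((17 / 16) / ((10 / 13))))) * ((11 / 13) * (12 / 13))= -5574272 / 112047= -49.75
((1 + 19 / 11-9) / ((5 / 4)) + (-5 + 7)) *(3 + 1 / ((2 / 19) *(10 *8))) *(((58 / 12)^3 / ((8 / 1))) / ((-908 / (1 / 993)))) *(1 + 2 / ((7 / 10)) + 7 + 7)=5050596065 / 1919506305024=0.00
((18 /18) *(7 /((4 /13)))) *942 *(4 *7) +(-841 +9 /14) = 8388991 /14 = 599213.64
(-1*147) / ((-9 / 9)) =147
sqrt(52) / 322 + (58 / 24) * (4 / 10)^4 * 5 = sqrt(13) / 161 + 116 / 375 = 0.33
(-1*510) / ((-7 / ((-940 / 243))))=-159800 / 567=-281.83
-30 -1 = -31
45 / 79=0.57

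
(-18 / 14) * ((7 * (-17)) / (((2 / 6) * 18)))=51 / 2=25.50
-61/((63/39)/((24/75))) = -6344/525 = -12.08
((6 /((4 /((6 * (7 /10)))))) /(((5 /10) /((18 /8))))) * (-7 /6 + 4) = 3213 /40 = 80.32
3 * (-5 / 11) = -15 / 11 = -1.36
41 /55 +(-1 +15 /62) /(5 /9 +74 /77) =880237 /3583910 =0.25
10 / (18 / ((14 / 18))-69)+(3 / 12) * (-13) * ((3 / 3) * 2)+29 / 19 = -63329 / 12198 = -5.19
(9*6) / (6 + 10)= 27 / 8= 3.38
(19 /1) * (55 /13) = 1045 /13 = 80.38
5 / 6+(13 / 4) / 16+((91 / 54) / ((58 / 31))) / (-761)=39480443 / 38135232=1.04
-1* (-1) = 1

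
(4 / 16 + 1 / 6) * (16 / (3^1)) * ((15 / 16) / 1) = 25 / 12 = 2.08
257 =257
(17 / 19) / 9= 17 / 171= 0.10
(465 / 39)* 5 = 775 / 13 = 59.62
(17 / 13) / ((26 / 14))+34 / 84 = 7871 / 7098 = 1.11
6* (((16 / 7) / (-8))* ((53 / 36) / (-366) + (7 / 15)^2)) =-0.37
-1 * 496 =-496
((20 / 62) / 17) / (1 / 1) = 10 / 527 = 0.02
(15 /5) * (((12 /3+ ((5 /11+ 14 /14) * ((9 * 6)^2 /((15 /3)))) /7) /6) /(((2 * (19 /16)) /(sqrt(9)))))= 578352 /7315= 79.06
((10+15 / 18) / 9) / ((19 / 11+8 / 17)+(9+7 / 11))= 12155 / 119502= 0.10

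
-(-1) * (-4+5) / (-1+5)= 1 / 4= 0.25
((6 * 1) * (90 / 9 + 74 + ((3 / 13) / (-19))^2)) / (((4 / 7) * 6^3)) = 11957785 / 2928432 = 4.08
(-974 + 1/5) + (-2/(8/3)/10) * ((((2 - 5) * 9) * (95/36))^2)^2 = -19802473587/10240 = -1933835.31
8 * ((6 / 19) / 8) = 6 / 19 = 0.32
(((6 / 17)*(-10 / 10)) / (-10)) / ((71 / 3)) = 9 / 6035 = 0.00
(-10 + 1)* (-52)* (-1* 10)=-4680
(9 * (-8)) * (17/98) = -612/49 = -12.49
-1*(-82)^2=-6724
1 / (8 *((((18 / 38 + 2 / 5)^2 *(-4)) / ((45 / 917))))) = -406125 / 202150816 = -0.00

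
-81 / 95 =-0.85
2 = 2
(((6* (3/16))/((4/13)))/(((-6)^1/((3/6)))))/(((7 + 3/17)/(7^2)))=-32487/15616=-2.08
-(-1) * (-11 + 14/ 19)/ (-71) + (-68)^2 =6237971/ 1349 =4624.14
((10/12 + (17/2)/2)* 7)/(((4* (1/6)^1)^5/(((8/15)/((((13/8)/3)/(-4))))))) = -69174/65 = -1064.22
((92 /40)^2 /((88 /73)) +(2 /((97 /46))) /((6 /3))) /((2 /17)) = 70561033 /1707200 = 41.33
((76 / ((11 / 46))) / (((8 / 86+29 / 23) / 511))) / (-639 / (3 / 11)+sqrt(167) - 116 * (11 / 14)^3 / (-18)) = -51.55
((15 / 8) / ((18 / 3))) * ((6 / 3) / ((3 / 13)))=65 / 24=2.71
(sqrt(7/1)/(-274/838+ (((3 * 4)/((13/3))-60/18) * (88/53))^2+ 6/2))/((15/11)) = 6563967267 * sqrt(7)/31778199520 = 0.55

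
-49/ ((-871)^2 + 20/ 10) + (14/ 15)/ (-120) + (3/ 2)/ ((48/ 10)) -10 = -8826364343/ 910371600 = -9.70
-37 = -37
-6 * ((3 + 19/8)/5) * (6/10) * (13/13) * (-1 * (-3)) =-1161/100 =-11.61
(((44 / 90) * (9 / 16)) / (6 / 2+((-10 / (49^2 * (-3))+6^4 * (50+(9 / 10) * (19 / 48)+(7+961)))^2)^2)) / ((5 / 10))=14805270568757245500 / 81671888834491581451473941854392051692061361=0.00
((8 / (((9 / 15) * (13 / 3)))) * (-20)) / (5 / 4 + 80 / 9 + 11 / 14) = -201600 / 35789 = -5.63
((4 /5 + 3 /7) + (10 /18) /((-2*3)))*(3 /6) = 2147 /3780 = 0.57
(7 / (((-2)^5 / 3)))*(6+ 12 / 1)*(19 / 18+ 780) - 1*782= -320263 / 32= -10008.22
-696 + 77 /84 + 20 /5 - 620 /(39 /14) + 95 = -127709 /156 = -818.65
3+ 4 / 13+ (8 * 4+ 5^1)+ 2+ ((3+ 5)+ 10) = 784 / 13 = 60.31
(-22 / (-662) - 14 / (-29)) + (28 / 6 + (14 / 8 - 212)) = -23621297 / 115188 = -205.07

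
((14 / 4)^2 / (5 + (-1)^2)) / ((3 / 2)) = 49 / 36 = 1.36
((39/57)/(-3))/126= -13/7182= -0.00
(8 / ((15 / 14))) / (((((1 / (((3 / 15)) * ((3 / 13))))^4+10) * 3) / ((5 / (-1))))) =-144 / 2550205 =-0.00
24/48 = 1/2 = 0.50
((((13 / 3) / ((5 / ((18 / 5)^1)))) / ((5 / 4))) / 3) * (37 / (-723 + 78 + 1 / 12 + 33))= -46176 / 917875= -0.05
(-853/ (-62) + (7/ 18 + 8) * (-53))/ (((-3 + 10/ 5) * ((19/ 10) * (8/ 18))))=300520/ 589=510.22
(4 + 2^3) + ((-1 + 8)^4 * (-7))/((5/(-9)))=151323/5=30264.60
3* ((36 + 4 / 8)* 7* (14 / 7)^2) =3066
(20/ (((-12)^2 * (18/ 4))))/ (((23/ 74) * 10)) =37/ 3726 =0.01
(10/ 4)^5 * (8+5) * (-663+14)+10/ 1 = -26365305/ 32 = -823915.78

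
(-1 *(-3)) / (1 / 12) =36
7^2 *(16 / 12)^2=784 / 9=87.11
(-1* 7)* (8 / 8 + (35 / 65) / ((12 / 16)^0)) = -140 / 13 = -10.77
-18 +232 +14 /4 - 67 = 301 /2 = 150.50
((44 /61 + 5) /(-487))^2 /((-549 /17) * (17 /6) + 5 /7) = -1705214 /1121664934079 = -0.00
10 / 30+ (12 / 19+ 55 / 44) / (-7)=103 / 1596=0.06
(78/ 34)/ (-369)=-13/ 2091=-0.01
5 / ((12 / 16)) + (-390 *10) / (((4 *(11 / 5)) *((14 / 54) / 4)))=-6831.00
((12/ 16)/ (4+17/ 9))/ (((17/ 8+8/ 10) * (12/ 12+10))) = 30/ 7579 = 0.00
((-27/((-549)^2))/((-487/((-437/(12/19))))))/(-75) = 8303/4892742900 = 0.00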